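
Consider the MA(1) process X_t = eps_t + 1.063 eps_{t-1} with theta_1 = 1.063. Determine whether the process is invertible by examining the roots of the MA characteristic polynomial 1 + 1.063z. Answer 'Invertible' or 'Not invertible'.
\text{Not invertible}

The MA(q) characteristic polynomial is P(z) = 1 + 1.063z.
Invertibility requires all roots to lie outside the unit circle, i.e. |z| > 1 for every root.
This is linear in z: 1 + (1.063) z = 0  =>  z = -1/(1.063) = -0.940734,  |z| = 0.940734.
Moduli of all roots: 0.9407.
All moduli strictly greater than 1? No.
Verdict: Not invertible.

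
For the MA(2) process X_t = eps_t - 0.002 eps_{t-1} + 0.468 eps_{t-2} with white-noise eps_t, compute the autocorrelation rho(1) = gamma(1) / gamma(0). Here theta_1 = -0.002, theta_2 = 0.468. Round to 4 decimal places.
\rho(1) = -0.0024

For an MA(q) process with theta_0 = 1, the autocovariance is
  gamma(k) = sigma^2 * sum_{i=0..q-k} theta_i * theta_{i+k},
and rho(k) = gamma(k) / gamma(0). Sigma^2 cancels.
  numerator   = (1)*(-0.002) + (-0.002)*(0.468) = -0.002936.
  denominator = (1)^2 + (-0.002)^2 + (0.468)^2 = 1.219028.
  rho(1) = -0.002936 / 1.219028 = -0.0024.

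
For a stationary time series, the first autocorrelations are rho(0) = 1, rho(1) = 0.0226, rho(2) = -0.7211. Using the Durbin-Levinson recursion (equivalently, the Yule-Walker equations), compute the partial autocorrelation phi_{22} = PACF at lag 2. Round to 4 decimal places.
\phi_{22} = -0.7220

The PACF at lag k is phi_{kk}, the last component of the solution
to the Yule-Walker system G_k phi = r_k where
  (G_k)_{ij} = rho(|i - j|), (r_k)_i = rho(i), i,j = 1..k.
Equivalently, Durbin-Levinson gives phi_{kk} iteratively:
  phi_{11} = rho(1)
  phi_{kk} = [rho(k) - sum_{j=1..k-1} phi_{k-1,j} rho(k-j)]
            / [1 - sum_{j=1..k-1} phi_{k-1,j} rho(j)],
  phi_{k,j} = phi_{k-1,j} - phi_{kk} phi_{k-1,k-j},  j = 1..k-1.
Step k = 1:
  phi_11 = rho(1) = 0.0226.
Step k = 2:
  phi_22 = [rho(2) - phi_11 rho(1)] / [1 - phi_11 rho(1)] = [-0.7211 - (0.0226)(0.0226)] / [1 - (0.0226)(0.0226)]
         = -0.72161076 / 0.99948924 = -0.722.
Therefore phi_{22} = -0.7220.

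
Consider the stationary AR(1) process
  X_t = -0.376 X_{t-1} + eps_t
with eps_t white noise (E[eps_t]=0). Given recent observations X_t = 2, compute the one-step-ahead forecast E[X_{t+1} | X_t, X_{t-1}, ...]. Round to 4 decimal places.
E[X_{t+1} \mid \mathcal F_t] = -0.7520

For an AR(p) model X_t = c + sum_i phi_i X_{t-i} + eps_t, the
one-step-ahead conditional mean is
  E[X_{t+1} | X_t, ...] = c + sum_i phi_i X_{t+1-i}.
Substitute known values:
  E[X_{t+1} | ...] = (-0.376) * (2)
                   = -0.7520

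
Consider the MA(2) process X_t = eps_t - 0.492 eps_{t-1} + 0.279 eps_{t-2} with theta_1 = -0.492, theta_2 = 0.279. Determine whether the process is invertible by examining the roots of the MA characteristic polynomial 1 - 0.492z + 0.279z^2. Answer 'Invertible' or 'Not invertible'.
\text{Invertible}

The MA(q) characteristic polynomial is P(z) = 1 - 0.492z + 0.279z^2.
Invertibility requires all roots to lie outside the unit circle, i.e. |z| > 1 for every root.
Set 1 + (-0.492) z + (0.279) z^2 = 0, i.e. a z^2 + b z + c = 0 with a = 0.279, b = -0.492, c = 1.
Discriminant D = b^2 - 4ac = (-0.492)^2 - 4*(0.279)*1 = 0.242064 - (1.116) = -0.873936.
D < 0, so the roots are the complex-conjugate pair z = (-b +/- i sqrt(-D)) / (2a) = 0.8817 +/- 1.6754i.
For a conjugate pair |z|^2 = z * conj(z) = (product of roots) = c/a = 1/(0.279) = 3.584229, so |z| = sqrt(3.584229) = 1.8932 for both roots.
Moduli of all roots: 1.8932, 1.8932.
All moduli strictly greater than 1? Yes.
Verdict: Invertible.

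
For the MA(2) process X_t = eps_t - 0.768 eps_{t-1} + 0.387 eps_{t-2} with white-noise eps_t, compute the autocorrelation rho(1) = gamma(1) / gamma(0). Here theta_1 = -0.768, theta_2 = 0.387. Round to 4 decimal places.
\rho(1) = -0.6123

For an MA(q) process with theta_0 = 1, the autocovariance is
  gamma(k) = sigma^2 * sum_{i=0..q-k} theta_i * theta_{i+k},
and rho(k) = gamma(k) / gamma(0). Sigma^2 cancels.
  numerator   = (1)*(-0.768) + (-0.768)*(0.387) = -1.065216.
  denominator = (1)^2 + (-0.768)^2 + (0.387)^2 = 1.739593.
  rho(1) = -1.065216 / 1.739593 = -0.6123.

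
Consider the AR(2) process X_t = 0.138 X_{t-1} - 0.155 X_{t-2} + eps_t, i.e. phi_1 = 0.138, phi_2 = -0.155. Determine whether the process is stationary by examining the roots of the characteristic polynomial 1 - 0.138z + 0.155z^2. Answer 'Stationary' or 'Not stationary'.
\text{Stationary}

The AR(p) characteristic polynomial is P(z) = 1 - 0.138z + 0.155z^2.
Stationarity requires all roots to lie outside the unit circle, i.e. |z| > 1 for every root.
Set 1 + (-0.138) z + (0.155) z^2 = 0, i.e. a z^2 + b z + c = 0 with a = 0.155, b = -0.138, c = 1.
Discriminant D = b^2 - 4ac = (-0.138)^2 - 4*(0.155)*1 = 0.019044 - (0.62) = -0.600956.
D < 0, so the roots are the complex-conjugate pair z = (-b +/- i sqrt(-D)) / (2a) = 0.4452 +/- 2.5007i.
For a conjugate pair |z|^2 = z * conj(z) = (product of roots) = c/a = 1/(0.155) = 6.451613, so |z| = sqrt(6.451613) = 2.54 for both roots.
Moduli of all roots: 2.5400, 2.5400.
All moduli strictly greater than 1? Yes.
Verdict: Stationary.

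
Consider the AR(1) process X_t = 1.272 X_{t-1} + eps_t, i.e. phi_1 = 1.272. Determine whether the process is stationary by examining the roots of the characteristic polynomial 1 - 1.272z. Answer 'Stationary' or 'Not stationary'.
\text{Not stationary}

The AR(p) characteristic polynomial is P(z) = 1 - 1.272z.
Stationarity requires all roots to lie outside the unit circle, i.e. |z| > 1 for every root.
This is linear in z: 1 + (-1.272) z = 0  =>  z = -1/(-1.272) = 0.786164,  |z| = 0.786164.
Moduli of all roots: 0.7862.
All moduli strictly greater than 1? No.
Verdict: Not stationary.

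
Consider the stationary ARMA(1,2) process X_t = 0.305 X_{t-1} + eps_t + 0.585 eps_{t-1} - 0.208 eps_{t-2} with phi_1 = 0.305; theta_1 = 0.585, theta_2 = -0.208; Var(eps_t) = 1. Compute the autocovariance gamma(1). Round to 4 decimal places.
\gamma(1) = 0.9478

Multiply the model equation by X_{t-k} and take expectations. With theta_0 = psi_0 = 1 and psi_j the MA(infinity) weights, this gives
  gamma(k) - sum_i phi_i gamma(k-i) = c_k,
  c_k = sigma^2 * sum_{j=k..q} theta_j psi_{j-k}   (c_k = 0 for k > q),
using gamma(-m) = gamma(m).
psi-weights needed (psi_j = theta_j + sum_i phi_i psi_{j-i}):
  psi_1 = theta_1 + phi_1 = 0.585 + (0.305) = 0.89
  psi_2 = theta_2 + phi_1 psi_1 = -0.208 + (0.305)(0.89) = 0.06345
Right-hand sides:
  c_0 = sigma^2 (1 + theta_1 psi_1 + theta_2 psi_2) = 1 * (1 + (0.585)(0.89) + (-0.208)(0.06345)) = 1 * 1.507452 = 1.507452
  c_1 = sigma^2 (theta_1 + theta_2 psi_1) = 1 * (0.585 + (-0.208)(0.89)) = 0.39988
  c_2 = sigma^2 theta_2 = 1 * (-0.208) = -0.208
Equations for k = 0 and k = 1 (AR order 1):
  gamma(0) = phi_1 gamma(1) + c_0
  gamma(1) = phi_1 gamma(0) + c_1
Substituting the second into the first: gamma(0) (1 - phi_1^2) = c_0 + phi_1 c_1, so
  gamma(0) = (c_0 + phi_1 c_1) / (1 - phi_1^2) = (1.507452 + (0.305)(0.39988)) / (1 - (0.305)^2) = 1.629416 / 0.906975 = 1.796539.
  gamma(1) = phi_1 gamma(0) + c_1 = (0.305)(1.796539) + (0.39988) = 0.947824.
Therefore gamma(1) = 0.9478 (to 4 decimal places).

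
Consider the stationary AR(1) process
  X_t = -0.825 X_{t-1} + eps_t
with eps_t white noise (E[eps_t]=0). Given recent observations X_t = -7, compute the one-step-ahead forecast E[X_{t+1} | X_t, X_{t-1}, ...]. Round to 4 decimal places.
E[X_{t+1} \mid \mathcal F_t] = 5.7750

For an AR(p) model X_t = c + sum_i phi_i X_{t-i} + eps_t, the
one-step-ahead conditional mean is
  E[X_{t+1} | X_t, ...] = c + sum_i phi_i X_{t+1-i}.
Substitute known values:
  E[X_{t+1} | ...] = (-0.825) * (-7)
                   = 5.7750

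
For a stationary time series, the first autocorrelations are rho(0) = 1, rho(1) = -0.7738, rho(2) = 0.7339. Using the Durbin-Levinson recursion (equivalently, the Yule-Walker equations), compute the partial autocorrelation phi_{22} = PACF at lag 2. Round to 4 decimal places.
\phi_{22} = 0.3368

The PACF at lag k is phi_{kk}, the last component of the solution
to the Yule-Walker system G_k phi = r_k where
  (G_k)_{ij} = rho(|i - j|), (r_k)_i = rho(i), i,j = 1..k.
Equivalently, Durbin-Levinson gives phi_{kk} iteratively:
  phi_{11} = rho(1)
  phi_{kk} = [rho(k) - sum_{j=1..k-1} phi_{k-1,j} rho(k-j)]
            / [1 - sum_{j=1..k-1} phi_{k-1,j} rho(j)],
  phi_{k,j} = phi_{k-1,j} - phi_{kk} phi_{k-1,k-j},  j = 1..k-1.
Step k = 1:
  phi_11 = rho(1) = -0.7738.
Step k = 2:
  phi_22 = [rho(2) - phi_11 rho(1)] / [1 - phi_11 rho(1)] = [0.7339 - (-0.7738)(-0.7738)] / [1 - (-0.7738)(-0.7738)]
         = 0.13513356 / 0.40123356 = 0.3368.
Therefore phi_{22} = 0.3368.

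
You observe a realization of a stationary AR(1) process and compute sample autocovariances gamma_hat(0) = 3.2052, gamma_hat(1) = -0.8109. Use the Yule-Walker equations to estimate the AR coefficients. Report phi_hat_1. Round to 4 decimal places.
\hat\phi_{1} = -0.2530

The Yule-Walker equations for an AR(p) process read, in matrix form,
  Gamma_p phi = r_p,   with   (Gamma_p)_{ij} = gamma(|i - j|),
                       (r_p)_i = gamma(i),   i,j = 1..p.
Substitute the sample gammas (Toeplitz matrix and right-hand side of size 1):
  Gamma_p = [[3.2052]]
  r_p     = [-0.8109]
With p = 1 this is the single equation gamma(0) phi_1 = gamma(1):
  phi_hat_1 = gamma(1) / gamma(0) = -0.8109 / 3.2052 = -0.2530.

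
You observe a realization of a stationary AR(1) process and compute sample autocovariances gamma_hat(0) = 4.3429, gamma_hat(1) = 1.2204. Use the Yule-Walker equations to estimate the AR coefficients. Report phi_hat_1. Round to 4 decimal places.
\hat\phi_{1} = 0.2810

The Yule-Walker equations for an AR(p) process read, in matrix form,
  Gamma_p phi = r_p,   with   (Gamma_p)_{ij} = gamma(|i - j|),
                       (r_p)_i = gamma(i),   i,j = 1..p.
Substitute the sample gammas (Toeplitz matrix and right-hand side of size 1):
  Gamma_p = [[4.3429]]
  r_p     = [1.2204]
With p = 1 this is the single equation gamma(0) phi_1 = gamma(1):
  phi_hat_1 = gamma(1) / gamma(0) = 1.2204 / 4.3429 = 0.2810.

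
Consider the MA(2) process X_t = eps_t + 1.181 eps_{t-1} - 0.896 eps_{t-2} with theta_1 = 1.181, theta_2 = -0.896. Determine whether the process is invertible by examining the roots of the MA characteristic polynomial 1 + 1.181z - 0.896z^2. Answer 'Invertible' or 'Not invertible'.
\text{Not invertible}

The MA(q) characteristic polynomial is P(z) = 1 + 1.181z - 0.896z^2.
Invertibility requires all roots to lie outside the unit circle, i.e. |z| > 1 for every root.
Set 1 + (1.181) z + (-0.896) z^2 = 0, i.e. a z^2 + b z + c = 0 with a = -0.896, b = 1.181, c = 1.
Discriminant D = b^2 - 4ac = (1.181)^2 - 4*(-0.896)*1 = 1.394761 - (-3.584) = 4.978761.
D >= 0, so the roots are real: z = (-b +/- sqrt(D)) / (2a) = (-1.181 +/- 2.231314) / (-1.792).
  z_1 = (-1.181 + 2.231314) / (-1.792) = -0.5861,   |z_1| = 0.5861.
  z_2 = (-1.181 - 2.231314) / (-1.792) = 1.9042,   |z_2| = 1.9042.
Moduli of all roots: 0.5861, 1.9042.
All moduli strictly greater than 1? No.
Verdict: Not invertible.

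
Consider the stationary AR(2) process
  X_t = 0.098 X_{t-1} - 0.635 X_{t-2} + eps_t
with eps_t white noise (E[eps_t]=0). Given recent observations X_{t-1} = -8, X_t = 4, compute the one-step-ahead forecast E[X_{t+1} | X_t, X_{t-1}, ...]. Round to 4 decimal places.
E[X_{t+1} \mid \mathcal F_t] = 5.4720

For an AR(p) model X_t = c + sum_i phi_i X_{t-i} + eps_t, the
one-step-ahead conditional mean is
  E[X_{t+1} | X_t, ...] = c + sum_i phi_i X_{t+1-i}.
Substitute known values:
  E[X_{t+1} | ...] = (0.098) * (4) + (-0.635) * (-8)
                   = 5.4720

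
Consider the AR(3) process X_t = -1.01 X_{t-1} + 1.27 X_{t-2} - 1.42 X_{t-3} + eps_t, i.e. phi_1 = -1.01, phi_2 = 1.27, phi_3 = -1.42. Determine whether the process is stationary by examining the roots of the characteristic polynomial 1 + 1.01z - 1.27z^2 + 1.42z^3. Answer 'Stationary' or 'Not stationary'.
\text{Not stationary}

The AR(p) characteristic polynomial is P(z) = 1 + 1.01z - 1.27z^2 + 1.42z^3.
Stationarity requires all roots to lie outside the unit circle, i.e. |z| > 1 for every root.
Degree 3: look for a simple real root z0 first, then factor out (1 - z/z0) and solve the remaining quadratic.
Testing z0 = -0.5: P(-0.5) = 1 + (1.01)(-0.5) + (-1.27)(-0.5)^2 + (1.42)(-0.5)^3
  = 1 + (-0.505) + (-0.3175) + (-0.1775) = 0.  So z_0 = -0.5 is a root, |z_0| = 0.5.
Divide out the factor (1 + 2 z) = (1 - z/z0) (since 1/z0 = -2):
  P(z) = (1 + 2 z)(1 + (-0.99) z + (0.71) z^2)
  [check: z-coef -0.99 - (-2) = 1.01; z^2-coef 0.71 - (-2)(-0.99) = -1.27; z^3-coef -(-2)(0.71) = 1.42.]
Remaining roots from the quadratic factor 1 + (-0.99) z + (0.71) z^2:
  Set 1 + (-0.99) z + (0.71) z^2 = 0, i.e. a z^2 + b z + c = 0 with a = 0.71, b = -0.99, c = 1.
  Discriminant D = b^2 - 4ac = (-0.99)^2 - 4*(0.71)*1 = 0.9801 - (2.84) = -1.8599.
  D < 0, so the roots are the complex-conjugate pair z = (-b +/- i sqrt(-D)) / (2a) = 0.6972 +/- 0.9604i.
  For a conjugate pair |z|^2 = z * conj(z) = (product of roots) = c/a = 1/(0.71) = 1.408451, so |z| = sqrt(1.408451) = 1.1868 for both roots.
Moduli of all roots: 0.5000, 1.1868, 1.1868.
All moduli strictly greater than 1? No.
Verdict: Not stationary.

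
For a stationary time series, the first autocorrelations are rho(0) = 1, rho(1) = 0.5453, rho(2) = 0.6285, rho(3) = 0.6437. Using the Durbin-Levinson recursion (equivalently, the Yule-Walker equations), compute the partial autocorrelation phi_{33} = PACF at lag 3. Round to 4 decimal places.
\phi_{33} = 0.3760

The PACF at lag k is phi_{kk}, the last component of the solution
to the Yule-Walker system G_k phi = r_k where
  (G_k)_{ij} = rho(|i - j|), (r_k)_i = rho(i), i,j = 1..k.
Equivalently, Durbin-Levinson gives phi_{kk} iteratively:
  phi_{11} = rho(1)
  phi_{kk} = [rho(k) - sum_{j=1..k-1} phi_{k-1,j} rho(k-j)]
            / [1 - sum_{j=1..k-1} phi_{k-1,j} rho(j)],
  phi_{k,j} = phi_{k-1,j} - phi_{kk} phi_{k-1,k-j},  j = 1..k-1.
Step k = 1:
  phi_11 = rho(1) = 0.5453.
Step k = 2:
  phi_22 = [rho(2) - phi_11 rho(1)] / [1 - phi_11 rho(1)] = [0.6285 - (0.5453)(0.5453)] / [1 - (0.5453)(0.5453)]
         = 0.33114791 / 0.70264791 = 0.471286.
  Update: phi_21 = phi_11 - phi_22 phi_11 = 0.5453 - (0.471286)(0.5453) = 0.288308.
Step k = 3:
  phi_33 = [rho(3) - phi_21 rho(2) - phi_22 rho(1)] / [1 - phi_21 rho(1) - phi_22 rho(2)]
    numerator   = 0.6437 - (0.288308)(0.6285) - (0.471286)(0.5453) = 0.20550639
    denominator = 1 - (0.288308)(0.5453) - (0.471286)(0.6285) = 0.54658264
  phi_33 = 0.20550639 / 0.54658264 = 0.376.
Therefore phi_{33} = 0.3760.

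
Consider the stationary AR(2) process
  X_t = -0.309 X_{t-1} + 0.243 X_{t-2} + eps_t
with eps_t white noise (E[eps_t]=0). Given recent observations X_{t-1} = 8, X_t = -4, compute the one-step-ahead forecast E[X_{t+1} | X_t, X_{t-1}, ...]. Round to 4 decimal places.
E[X_{t+1} \mid \mathcal F_t] = 3.1800

For an AR(p) model X_t = c + sum_i phi_i X_{t-i} + eps_t, the
one-step-ahead conditional mean is
  E[X_{t+1} | X_t, ...] = c + sum_i phi_i X_{t+1-i}.
Substitute known values:
  E[X_{t+1} | ...] = (-0.309) * (-4) + (0.243) * (8)
                   = 3.1800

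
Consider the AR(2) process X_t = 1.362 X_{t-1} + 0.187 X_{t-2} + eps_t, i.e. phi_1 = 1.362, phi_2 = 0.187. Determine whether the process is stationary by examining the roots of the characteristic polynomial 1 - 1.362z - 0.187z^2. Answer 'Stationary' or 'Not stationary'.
\text{Not stationary}

The AR(p) characteristic polynomial is P(z) = 1 - 1.362z - 0.187z^2.
Stationarity requires all roots to lie outside the unit circle, i.e. |z| > 1 for every root.
Set 1 + (-1.362) z + (-0.187) z^2 = 0, i.e. a z^2 + b z + c = 0 with a = -0.187, b = -1.362, c = 1.
Discriminant D = b^2 - 4ac = (-1.362)^2 - 4*(-0.187)*1 = 1.855044 - (-0.748) = 2.603044.
D >= 0, so the roots are real: z = (-b +/- sqrt(D)) / (2a) = (1.362 +/- 1.613395) / (-0.374).
  z_1 = (1.362 + 1.613395) / (-0.374) = -7.9556,   |z_1| = 7.9556.
  z_2 = (1.362 - 1.613395) / (-0.374) = 0.6722,   |z_2| = 0.6722.
Moduli of all roots: 7.9556, 0.6722.
All moduli strictly greater than 1? No.
Verdict: Not stationary.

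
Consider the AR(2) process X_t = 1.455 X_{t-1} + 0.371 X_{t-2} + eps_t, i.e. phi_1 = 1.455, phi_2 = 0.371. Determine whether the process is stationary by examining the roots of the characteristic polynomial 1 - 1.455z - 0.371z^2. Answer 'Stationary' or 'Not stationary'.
\text{Not stationary}

The AR(p) characteristic polynomial is P(z) = 1 - 1.455z - 0.371z^2.
Stationarity requires all roots to lie outside the unit circle, i.e. |z| > 1 for every root.
Set 1 + (-1.455) z + (-0.371) z^2 = 0, i.e. a z^2 + b z + c = 0 with a = -0.371, b = -1.455, c = 1.
Discriminant D = b^2 - 4ac = (-1.455)^2 - 4*(-0.371)*1 = 2.117025 - (-1.484) = 3.601025.
D >= 0, so the roots are real: z = (-b +/- sqrt(D)) / (2a) = (1.455 +/- 1.897637) / (-0.742).
  z_1 = (1.455 + 1.897637) / (-0.742) = -4.5184,   |z_1| = 4.5184.
  z_2 = (1.455 - 1.897637) / (-0.742) = 0.5965,   |z_2| = 0.5965.
Moduli of all roots: 4.5184, 0.5965.
All moduli strictly greater than 1? No.
Verdict: Not stationary.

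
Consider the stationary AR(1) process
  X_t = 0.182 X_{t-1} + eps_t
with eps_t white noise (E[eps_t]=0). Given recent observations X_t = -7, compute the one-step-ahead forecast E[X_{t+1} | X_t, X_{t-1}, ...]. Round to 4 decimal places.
E[X_{t+1} \mid \mathcal F_t] = -1.2740

For an AR(p) model X_t = c + sum_i phi_i X_{t-i} + eps_t, the
one-step-ahead conditional mean is
  E[X_{t+1} | X_t, ...] = c + sum_i phi_i X_{t+1-i}.
Substitute known values:
  E[X_{t+1} | ...] = (0.182) * (-7)
                   = -1.2740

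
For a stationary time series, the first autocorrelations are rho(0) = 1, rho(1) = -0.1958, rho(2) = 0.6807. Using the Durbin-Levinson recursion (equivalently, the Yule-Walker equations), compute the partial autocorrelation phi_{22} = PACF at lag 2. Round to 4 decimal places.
\phi_{22} = 0.6680

The PACF at lag k is phi_{kk}, the last component of the solution
to the Yule-Walker system G_k phi = r_k where
  (G_k)_{ij} = rho(|i - j|), (r_k)_i = rho(i), i,j = 1..k.
Equivalently, Durbin-Levinson gives phi_{kk} iteratively:
  phi_{11} = rho(1)
  phi_{kk} = [rho(k) - sum_{j=1..k-1} phi_{k-1,j} rho(k-j)]
            / [1 - sum_{j=1..k-1} phi_{k-1,j} rho(j)],
  phi_{k,j} = phi_{k-1,j} - phi_{kk} phi_{k-1,k-j},  j = 1..k-1.
Step k = 1:
  phi_11 = rho(1) = -0.1958.
Step k = 2:
  phi_22 = [rho(2) - phi_11 rho(1)] / [1 - phi_11 rho(1)] = [0.6807 - (-0.1958)(-0.1958)] / [1 - (-0.1958)(-0.1958)]
         = 0.64236236 / 0.96166236 = 0.668.
Therefore phi_{22} = 0.6680.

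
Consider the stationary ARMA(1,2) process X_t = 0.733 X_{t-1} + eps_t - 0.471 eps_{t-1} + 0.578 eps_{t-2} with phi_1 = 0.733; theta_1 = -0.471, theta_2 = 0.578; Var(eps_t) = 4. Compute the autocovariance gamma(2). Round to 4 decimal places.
\gamma(2) = 6.4259

Multiply the model equation by X_{t-k} and take expectations. With theta_0 = psi_0 = 1 and psi_j the MA(infinity) weights, this gives
  gamma(k) - sum_i phi_i gamma(k-i) = c_k,
  c_k = sigma^2 * sum_{j=k..q} theta_j psi_{j-k}   (c_k = 0 for k > q),
using gamma(-m) = gamma(m).
psi-weights needed (psi_j = theta_j + sum_i phi_i psi_{j-i}):
  psi_1 = theta_1 + phi_1 = -0.471 + (0.733) = 0.262
  psi_2 = theta_2 + phi_1 psi_1 = 0.578 + (0.733)(0.262) = 0.770046
Right-hand sides:
  c_0 = sigma^2 (1 + theta_1 psi_1 + theta_2 psi_2) = 4 * (1 + (-0.471)(0.262) + (0.578)(0.770046)) = 4 * 1.321685 = 5.286738
  c_1 = sigma^2 (theta_1 + theta_2 psi_1) = 4 * (-0.471 + (0.578)(0.262)) = -1.278256
  c_2 = sigma^2 theta_2 = 4 * (0.578) = 2.312
Equations for k = 0 and k = 1 (AR order 1):
  gamma(0) = phi_1 gamma(1) + c_0
  gamma(1) = phi_1 gamma(0) + c_1
Substituting the second into the first: gamma(0) (1 - phi_1^2) = c_0 + phi_1 c_1, so
  gamma(0) = (c_0 + phi_1 c_1) / (1 - phi_1^2) = (5.286738 + (0.733)(-1.278256)) / (1 - (0.733)^2) = 4.349777 / 0.462711 = 9.400634.
  gamma(1) = phi_1 gamma(0) + c_1 = (0.733)(9.400634) + (-1.278256) = 5.612409.
For k = 2: gamma(2) = phi_1 gamma(1) + c_2
  = (0.733)(5.612409) + (2.312) = 6.425896.
Therefore gamma(2) = 6.4259 (to 4 decimal places).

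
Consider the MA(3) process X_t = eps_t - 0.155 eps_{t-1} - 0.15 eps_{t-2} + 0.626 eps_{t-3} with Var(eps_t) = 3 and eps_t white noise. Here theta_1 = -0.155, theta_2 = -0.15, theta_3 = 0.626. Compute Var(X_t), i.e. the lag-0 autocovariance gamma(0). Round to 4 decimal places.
\gamma(0) = 4.3152

For an MA(q) process X_t = eps_t + sum_i theta_i eps_{t-i} with
Var(eps_t) = sigma^2, the variance is
  gamma(0) = sigma^2 * (1 + sum_i theta_i^2).
  sum_i theta_i^2 = (-0.155)^2 + (-0.15)^2 + (0.626)^2 = 0.024025 + 0.0225 + 0.391876 = 0.438401.
  gamma(0) = 3 * (1 + 0.438401) = 3 * 1.438401 = 4.315203, which rounds to 4.3152.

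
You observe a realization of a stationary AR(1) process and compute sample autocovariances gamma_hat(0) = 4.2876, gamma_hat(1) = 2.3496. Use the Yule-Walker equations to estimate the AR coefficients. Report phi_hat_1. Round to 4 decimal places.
\hat\phi_{1} = 0.5480

The Yule-Walker equations for an AR(p) process read, in matrix form,
  Gamma_p phi = r_p,   with   (Gamma_p)_{ij} = gamma(|i - j|),
                       (r_p)_i = gamma(i),   i,j = 1..p.
Substitute the sample gammas (Toeplitz matrix and right-hand side of size 1):
  Gamma_p = [[4.2876]]
  r_p     = [2.3496]
With p = 1 this is the single equation gamma(0) phi_1 = gamma(1):
  phi_hat_1 = gamma(1) / gamma(0) = 2.3496 / 4.2876 = 0.5480.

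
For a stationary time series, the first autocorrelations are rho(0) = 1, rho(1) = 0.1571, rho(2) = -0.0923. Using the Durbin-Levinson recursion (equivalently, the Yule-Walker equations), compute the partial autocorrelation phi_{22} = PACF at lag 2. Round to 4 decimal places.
\phi_{22} = -0.1199

The PACF at lag k is phi_{kk}, the last component of the solution
to the Yule-Walker system G_k phi = r_k where
  (G_k)_{ij} = rho(|i - j|), (r_k)_i = rho(i), i,j = 1..k.
Equivalently, Durbin-Levinson gives phi_{kk} iteratively:
  phi_{11} = rho(1)
  phi_{kk} = [rho(k) - sum_{j=1..k-1} phi_{k-1,j} rho(k-j)]
            / [1 - sum_{j=1..k-1} phi_{k-1,j} rho(j)],
  phi_{k,j} = phi_{k-1,j} - phi_{kk} phi_{k-1,k-j},  j = 1..k-1.
Step k = 1:
  phi_11 = rho(1) = 0.1571.
Step k = 2:
  phi_22 = [rho(2) - phi_11 rho(1)] / [1 - phi_11 rho(1)] = [-0.0923 - (0.1571)(0.1571)] / [1 - (0.1571)(0.1571)]
         = -0.11698041 / 0.97531959 = -0.1199.
Therefore phi_{22} = -0.1199.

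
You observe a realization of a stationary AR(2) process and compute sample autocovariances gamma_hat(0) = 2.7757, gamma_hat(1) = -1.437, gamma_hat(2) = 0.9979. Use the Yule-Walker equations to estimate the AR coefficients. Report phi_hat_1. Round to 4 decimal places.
\hat\phi_{1} = -0.4530

The Yule-Walker equations for an AR(p) process read, in matrix form,
  Gamma_p phi = r_p,   with   (Gamma_p)_{ij} = gamma(|i - j|),
                       (r_p)_i = gamma(i),   i,j = 1..p.
Substitute the sample gammas (Toeplitz matrix and right-hand side of size 2):
  Gamma_p = [[2.7757, -1.437], [-1.437, 2.7757]]
  r_p     = [-1.437, 0.9979]
Written out:
  2.7757 phi_1 - 1.437 phi_2 = -1.437
  -1.437 phi_1 + 2.7757 phi_2 = 0.9979
Solve by Cramer's rule:
  det = gamma(0)^2 - gamma(1)^2 = (2.7757)^2 - (-1.437)^2 = 7.70451049 - 2.064969 = 5.63954149
  phi_hat_1 = [gamma(1) gamma(0) - gamma(1) gamma(2)] / det = [(-1.437)(2.7757) - (-1.437)(0.9979)] / 5.63954149 = -2.5546986 / 5.63954149 = -0.453
  phi_hat_2 = [gamma(0) gamma(2) - gamma(1)^2] / det = [(2.7757)(0.9979) - (-1.437)^2] / 5.63954149 = 0.70490203 / 5.63954149 = 0.125
So phi_hat = [-0.4530, 0.1250].
Therefore phi_hat_1 = -0.4530.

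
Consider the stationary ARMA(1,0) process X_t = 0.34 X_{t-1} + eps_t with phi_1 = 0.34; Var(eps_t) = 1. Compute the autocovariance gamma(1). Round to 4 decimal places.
\gamma(1) = 0.3844

Multiply the model equation by X_{t-k} and take expectations. With theta_0 = psi_0 = 1 and psi_j the MA(infinity) weights, this gives
  gamma(k) - sum_i phi_i gamma(k-i) = c_k,
  c_k = sigma^2 * sum_{j=k..q} theta_j psi_{j-k}   (c_k = 0 for k > q),
using gamma(-m) = gamma(m).
Pure AR (q = 0): c_0 = sigma^2 = 1, c_k = 0 for k >= 1.
Equations for k = 0 and k = 1 (AR order 1):
  gamma(0) = phi_1 gamma(1) + c_0
  gamma(1) = phi_1 gamma(0) + c_1
Substituting the second into the first: gamma(0) (1 - phi_1^2) = c_0 + phi_1 c_1, so
  gamma(0) = c_0 / (1 - phi_1^2) = 1 / (1 - (0.34)^2) = 1 / 0.8844 = 1.13071.
  gamma(1) = phi_1 gamma(0) = (0.34)(1.13071) = 0.384441.
Therefore gamma(1) = 0.3844 (to 4 decimal places).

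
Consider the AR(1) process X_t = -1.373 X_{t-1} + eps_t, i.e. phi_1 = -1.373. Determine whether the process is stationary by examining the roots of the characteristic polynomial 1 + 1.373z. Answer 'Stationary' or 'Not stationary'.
\text{Not stationary}

The AR(p) characteristic polynomial is P(z) = 1 + 1.373z.
Stationarity requires all roots to lie outside the unit circle, i.e. |z| > 1 for every root.
This is linear in z: 1 + (1.373) z = 0  =>  z = -1/(1.373) = -0.728332,  |z| = 0.728332.
Moduli of all roots: 0.7283.
All moduli strictly greater than 1? No.
Verdict: Not stationary.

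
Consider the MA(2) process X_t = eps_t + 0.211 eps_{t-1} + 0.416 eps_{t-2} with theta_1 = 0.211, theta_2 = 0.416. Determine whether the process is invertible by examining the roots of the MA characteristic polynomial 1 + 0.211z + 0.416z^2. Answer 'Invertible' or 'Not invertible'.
\text{Invertible}

The MA(q) characteristic polynomial is P(z) = 1 + 0.211z + 0.416z^2.
Invertibility requires all roots to lie outside the unit circle, i.e. |z| > 1 for every root.
Set 1 + (0.211) z + (0.416) z^2 = 0, i.e. a z^2 + b z + c = 0 with a = 0.416, b = 0.211, c = 1.
Discriminant D = b^2 - 4ac = (0.211)^2 - 4*(0.416)*1 = 0.044521 - (1.664) = -1.619479.
D < 0, so the roots are the complex-conjugate pair z = (-b +/- i sqrt(-D)) / (2a) = -0.2536 +/- 1.5296i.
For a conjugate pair |z|^2 = z * conj(z) = (product of roots) = c/a = 1/(0.416) = 2.403846, so |z| = sqrt(2.403846) = 1.5504 for both roots.
Moduli of all roots: 1.5504, 1.5504.
All moduli strictly greater than 1? Yes.
Verdict: Invertible.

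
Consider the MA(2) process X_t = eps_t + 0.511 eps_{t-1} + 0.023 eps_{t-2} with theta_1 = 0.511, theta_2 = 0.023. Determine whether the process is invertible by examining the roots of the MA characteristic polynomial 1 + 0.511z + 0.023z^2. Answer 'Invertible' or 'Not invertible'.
\text{Invertible}

The MA(q) characteristic polynomial is P(z) = 1 + 0.511z + 0.023z^2.
Invertibility requires all roots to lie outside the unit circle, i.e. |z| > 1 for every root.
Set 1 + (0.511) z + (0.023) z^2 = 0, i.e. a z^2 + b z + c = 0 with a = 0.023, b = 0.511, c = 1.
Discriminant D = b^2 - 4ac = (0.511)^2 - 4*(0.023)*1 = 0.261121 - (0.092) = 0.169121.
D >= 0, so the roots are real: z = (-b +/- sqrt(D)) / (2a) = (-0.511 +/- 0.411243) / (0.046).
  z_1 = (-0.511 + 0.411243) / (0.046) = -2.1686,   |z_1| = 2.1686.
  z_2 = (-0.511 - 0.411243) / (0.046) = -20.0488,   |z_2| = 20.0488.
Moduli of all roots: 2.1686, 20.0488.
All moduli strictly greater than 1? Yes.
Verdict: Invertible.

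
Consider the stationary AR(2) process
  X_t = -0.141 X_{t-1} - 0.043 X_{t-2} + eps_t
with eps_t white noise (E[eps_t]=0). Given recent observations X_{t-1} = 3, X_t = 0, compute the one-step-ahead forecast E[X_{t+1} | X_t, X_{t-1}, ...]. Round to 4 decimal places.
E[X_{t+1} \mid \mathcal F_t] = -0.1290

For an AR(p) model X_t = c + sum_i phi_i X_{t-i} + eps_t, the
one-step-ahead conditional mean is
  E[X_{t+1} | X_t, ...] = c + sum_i phi_i X_{t+1-i}.
Substitute known values:
  E[X_{t+1} | ...] = (-0.141) * (0) + (-0.043) * (3)
                   = -0.1290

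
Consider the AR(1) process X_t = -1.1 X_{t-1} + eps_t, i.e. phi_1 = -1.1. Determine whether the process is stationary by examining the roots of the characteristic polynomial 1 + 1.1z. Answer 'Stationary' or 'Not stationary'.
\text{Not stationary}

The AR(p) characteristic polynomial is P(z) = 1 + 1.1z.
Stationarity requires all roots to lie outside the unit circle, i.e. |z| > 1 for every root.
This is linear in z: 1 + (1.1) z = 0  =>  z = -1/(1.1) = -0.909091,  |z| = 0.909091.
Moduli of all roots: 0.9091.
All moduli strictly greater than 1? No.
Verdict: Not stationary.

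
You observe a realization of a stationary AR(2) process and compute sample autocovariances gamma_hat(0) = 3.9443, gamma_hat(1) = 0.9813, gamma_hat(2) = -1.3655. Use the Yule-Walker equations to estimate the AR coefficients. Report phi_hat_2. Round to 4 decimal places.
\hat\phi_{2} = -0.4350

The Yule-Walker equations for an AR(p) process read, in matrix form,
  Gamma_p phi = r_p,   with   (Gamma_p)_{ij} = gamma(|i - j|),
                       (r_p)_i = gamma(i),   i,j = 1..p.
Substitute the sample gammas (Toeplitz matrix and right-hand side of size 2):
  Gamma_p = [[3.9443, 0.9813], [0.9813, 3.9443]]
  r_p     = [0.9813, -1.3655]
Written out:
  3.9443 phi_1 + 0.9813 phi_2 = 0.9813
  0.9813 phi_1 + 3.9443 phi_2 = -1.3655
Solve by Cramer's rule:
  det = gamma(0)^2 - gamma(1)^2 = (3.9443)^2 - (0.9813)^2 = 15.55750249 - 0.96294969 = 14.5945528
  phi_hat_1 = [gamma(1) gamma(0) - gamma(1) gamma(2)] / det = [(0.9813)(3.9443) - (0.9813)(-1.3655)] / 14.5945528 = 5.21050674 / 14.5945528 = 0.357
  phi_hat_2 = [gamma(0) gamma(2) - gamma(1)^2] / det = [(3.9443)(-1.3655) - (0.9813)^2] / 14.5945528 = -6.34889134 / 14.5945528 = -0.435
So phi_hat = [0.3570, -0.4350].
Therefore phi_hat_2 = -0.4350.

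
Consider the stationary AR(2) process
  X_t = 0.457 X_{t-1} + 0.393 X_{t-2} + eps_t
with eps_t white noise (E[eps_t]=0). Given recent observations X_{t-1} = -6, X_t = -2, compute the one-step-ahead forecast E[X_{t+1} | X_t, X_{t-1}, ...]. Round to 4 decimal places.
E[X_{t+1} \mid \mathcal F_t] = -3.2720

For an AR(p) model X_t = c + sum_i phi_i X_{t-i} + eps_t, the
one-step-ahead conditional mean is
  E[X_{t+1} | X_t, ...] = c + sum_i phi_i X_{t+1-i}.
Substitute known values:
  E[X_{t+1} | ...] = (0.457) * (-2) + (0.393) * (-6)
                   = -3.2720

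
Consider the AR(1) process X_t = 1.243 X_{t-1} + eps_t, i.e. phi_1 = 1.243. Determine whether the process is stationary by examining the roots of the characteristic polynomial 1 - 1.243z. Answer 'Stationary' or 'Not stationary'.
\text{Not stationary}

The AR(p) characteristic polynomial is P(z) = 1 - 1.243z.
Stationarity requires all roots to lie outside the unit circle, i.e. |z| > 1 for every root.
This is linear in z: 1 + (-1.243) z = 0  =>  z = -1/(-1.243) = 0.804505,  |z| = 0.804505.
Moduli of all roots: 0.8045.
All moduli strictly greater than 1? No.
Verdict: Not stationary.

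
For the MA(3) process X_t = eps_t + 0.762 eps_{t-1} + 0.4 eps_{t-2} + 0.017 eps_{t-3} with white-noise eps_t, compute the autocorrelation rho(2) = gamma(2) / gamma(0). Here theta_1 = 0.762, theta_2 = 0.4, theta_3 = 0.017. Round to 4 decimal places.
\rho(2) = 0.2372

For an MA(q) process with theta_0 = 1, the autocovariance is
  gamma(k) = sigma^2 * sum_{i=0..q-k} theta_i * theta_{i+k},
and rho(k) = gamma(k) / gamma(0). Sigma^2 cancels.
  numerator   = (1)*(0.4) + (0.762)*(0.017) = 0.412954.
  denominator = (1)^2 + (0.762)^2 + (0.4)^2 + (0.017)^2 = 1.740933.
  rho(2) = 0.412954 / 1.740933 = 0.2372.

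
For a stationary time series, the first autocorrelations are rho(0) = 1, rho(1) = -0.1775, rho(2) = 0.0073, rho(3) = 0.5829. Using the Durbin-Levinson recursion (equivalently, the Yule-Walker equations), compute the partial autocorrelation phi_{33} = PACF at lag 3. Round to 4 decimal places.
\phi_{33} = 0.5990

The PACF at lag k is phi_{kk}, the last component of the solution
to the Yule-Walker system G_k phi = r_k where
  (G_k)_{ij} = rho(|i - j|), (r_k)_i = rho(i), i,j = 1..k.
Equivalently, Durbin-Levinson gives phi_{kk} iteratively:
  phi_{11} = rho(1)
  phi_{kk} = [rho(k) - sum_{j=1..k-1} phi_{k-1,j} rho(k-j)]
            / [1 - sum_{j=1..k-1} phi_{k-1,j} rho(j)],
  phi_{k,j} = phi_{k-1,j} - phi_{kk} phi_{k-1,k-j},  j = 1..k-1.
Step k = 1:
  phi_11 = rho(1) = -0.1775.
Step k = 2:
  phi_22 = [rho(2) - phi_11 rho(1)] / [1 - phi_11 rho(1)] = [0.0073 - (-0.1775)(-0.1775)] / [1 - (-0.1775)(-0.1775)]
         = -0.02420625 / 0.96849375 = -0.024994.
  Update: phi_21 = phi_11 - phi_22 phi_11 = -0.1775 - (-0.024994)(-0.1775) = -0.181936.
Step k = 3:
  phi_33 = [rho(3) - phi_21 rho(2) - phi_22 rho(1)] / [1 - phi_21 rho(1) - phi_22 rho(2)]
    numerator   = 0.5829 - (-0.181936)(0.0073) - (-0.024994)(-0.1775) = 0.57979175
    denominator = 1 - (-0.181936)(-0.1775) - (-0.024994)(0.0073) = 0.96788875
  phi_33 = 0.57979175 / 0.96788875 = 0.599.
Therefore phi_{33} = 0.5990.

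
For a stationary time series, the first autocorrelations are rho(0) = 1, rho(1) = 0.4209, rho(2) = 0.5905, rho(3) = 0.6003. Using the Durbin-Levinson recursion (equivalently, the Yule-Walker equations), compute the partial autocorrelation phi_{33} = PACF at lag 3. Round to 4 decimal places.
\phi_{33} = 0.4310

The PACF at lag k is phi_{kk}, the last component of the solution
to the Yule-Walker system G_k phi = r_k where
  (G_k)_{ij} = rho(|i - j|), (r_k)_i = rho(i), i,j = 1..k.
Equivalently, Durbin-Levinson gives phi_{kk} iteratively:
  phi_{11} = rho(1)
  phi_{kk} = [rho(k) - sum_{j=1..k-1} phi_{k-1,j} rho(k-j)]
            / [1 - sum_{j=1..k-1} phi_{k-1,j} rho(j)],
  phi_{k,j} = phi_{k-1,j} - phi_{kk} phi_{k-1,k-j},  j = 1..k-1.
Step k = 1:
  phi_11 = rho(1) = 0.4209.
Step k = 2:
  phi_22 = [rho(2) - phi_11 rho(1)] / [1 - phi_11 rho(1)] = [0.5905 - (0.4209)(0.4209)] / [1 - (0.4209)(0.4209)]
         = 0.41334319 / 0.82284319 = 0.502335.
  Update: phi_21 = phi_11 - phi_22 phi_11 = 0.4209 - (0.502335)(0.4209) = 0.209467.
Step k = 3:
  phi_33 = [rho(3) - phi_21 rho(2) - phi_22 rho(1)] / [1 - phi_21 rho(1) - phi_22 rho(2)]
    numerator   = 0.6003 - (0.209467)(0.5905) - (0.502335)(0.4209) = 0.26517676
    denominator = 1 - (0.209467)(0.4209) - (0.502335)(0.5905) = 0.61520631
  phi_33 = 0.26517676 / 0.61520631 = 0.431.
Therefore phi_{33} = 0.4310.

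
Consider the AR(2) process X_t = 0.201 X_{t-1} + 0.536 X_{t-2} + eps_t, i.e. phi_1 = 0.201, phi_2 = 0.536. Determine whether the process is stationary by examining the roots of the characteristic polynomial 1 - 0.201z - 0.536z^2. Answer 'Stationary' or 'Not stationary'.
\text{Stationary}

The AR(p) characteristic polynomial is P(z) = 1 - 0.201z - 0.536z^2.
Stationarity requires all roots to lie outside the unit circle, i.e. |z| > 1 for every root.
Set 1 + (-0.201) z + (-0.536) z^2 = 0, i.e. a z^2 + b z + c = 0 with a = -0.536, b = -0.201, c = 1.
Discriminant D = b^2 - 4ac = (-0.201)^2 - 4*(-0.536)*1 = 0.040401 - (-2.144) = 2.184401.
D >= 0, so the roots are real: z = (-b +/- sqrt(D)) / (2a) = (0.201 +/- 1.477972) / (-1.072).
  z_1 = (0.201 + 1.477972) / (-1.072) = -1.5662,   |z_1| = 1.5662.
  z_2 = (0.201 - 1.477972) / (-1.072) = 1.1912,   |z_2| = 1.1912.
Moduli of all roots: 1.5662, 1.1912.
All moduli strictly greater than 1? Yes.
Verdict: Stationary.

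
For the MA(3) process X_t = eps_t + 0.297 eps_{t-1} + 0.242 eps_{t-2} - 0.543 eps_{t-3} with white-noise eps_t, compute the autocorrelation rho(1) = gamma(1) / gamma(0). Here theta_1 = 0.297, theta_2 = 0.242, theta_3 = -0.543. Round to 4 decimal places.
\rho(1) = 0.1647

For an MA(q) process with theta_0 = 1, the autocovariance is
  gamma(k) = sigma^2 * sum_{i=0..q-k} theta_i * theta_{i+k},
and rho(k) = gamma(k) / gamma(0). Sigma^2 cancels.
  numerator   = (1)*(0.297) + (0.297)*(0.242) + (0.242)*(-0.543) = 0.237468.
  denominator = (1)^2 + (0.297)^2 + (0.242)^2 + (-0.543)^2 = 1.441622.
  rho(1) = 0.237468 / 1.441622 = 0.1647.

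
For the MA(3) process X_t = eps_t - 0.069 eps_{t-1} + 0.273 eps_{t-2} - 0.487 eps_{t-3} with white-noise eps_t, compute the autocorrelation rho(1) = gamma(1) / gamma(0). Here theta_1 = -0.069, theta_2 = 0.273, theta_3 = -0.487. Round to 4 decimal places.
\rho(1) = -0.1677

For an MA(q) process with theta_0 = 1, the autocovariance is
  gamma(k) = sigma^2 * sum_{i=0..q-k} theta_i * theta_{i+k},
and rho(k) = gamma(k) / gamma(0). Sigma^2 cancels.
  numerator   = (1)*(-0.069) + (-0.069)*(0.273) + (0.273)*(-0.487) = -0.220788.
  denominator = (1)^2 + (-0.069)^2 + (0.273)^2 + (-0.487)^2 = 1.316459.
  rho(1) = -0.220788 / 1.316459 = -0.1677.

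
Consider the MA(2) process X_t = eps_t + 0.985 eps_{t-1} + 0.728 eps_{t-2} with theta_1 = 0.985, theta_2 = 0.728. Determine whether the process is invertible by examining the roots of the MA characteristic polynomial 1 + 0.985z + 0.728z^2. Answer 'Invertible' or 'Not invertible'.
\text{Invertible}

The MA(q) characteristic polynomial is P(z) = 1 + 0.985z + 0.728z^2.
Invertibility requires all roots to lie outside the unit circle, i.e. |z| > 1 for every root.
Set 1 + (0.985) z + (0.728) z^2 = 0, i.e. a z^2 + b z + c = 0 with a = 0.728, b = 0.985, c = 1.
Discriminant D = b^2 - 4ac = (0.985)^2 - 4*(0.728)*1 = 0.970225 - (2.912) = -1.941775.
D < 0, so the roots are the complex-conjugate pair z = (-b +/- i sqrt(-D)) / (2a) = -0.6765 +/- 0.9571i.
For a conjugate pair |z|^2 = z * conj(z) = (product of roots) = c/a = 1/(0.728) = 1.373626, so |z| = sqrt(1.373626) = 1.172 for both roots.
Moduli of all roots: 1.1720, 1.1720.
All moduli strictly greater than 1? Yes.
Verdict: Invertible.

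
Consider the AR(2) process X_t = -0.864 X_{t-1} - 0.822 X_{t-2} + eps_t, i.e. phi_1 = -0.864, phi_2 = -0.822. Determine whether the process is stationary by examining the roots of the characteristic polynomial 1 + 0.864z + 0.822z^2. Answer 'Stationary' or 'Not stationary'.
\text{Stationary}

The AR(p) characteristic polynomial is P(z) = 1 + 0.864z + 0.822z^2.
Stationarity requires all roots to lie outside the unit circle, i.e. |z| > 1 for every root.
Set 1 + (0.864) z + (0.822) z^2 = 0, i.e. a z^2 + b z + c = 0 with a = 0.822, b = 0.864, c = 1.
Discriminant D = b^2 - 4ac = (0.864)^2 - 4*(0.822)*1 = 0.746496 - (3.288) = -2.541504.
D < 0, so the roots are the complex-conjugate pair z = (-b +/- i sqrt(-D)) / (2a) = -0.5255 +/- 0.9697i.
For a conjugate pair |z|^2 = z * conj(z) = (product of roots) = c/a = 1/(0.822) = 1.216545, so |z| = sqrt(1.216545) = 1.103 for both roots.
Moduli of all roots: 1.1030, 1.1030.
All moduli strictly greater than 1? Yes.
Verdict: Stationary.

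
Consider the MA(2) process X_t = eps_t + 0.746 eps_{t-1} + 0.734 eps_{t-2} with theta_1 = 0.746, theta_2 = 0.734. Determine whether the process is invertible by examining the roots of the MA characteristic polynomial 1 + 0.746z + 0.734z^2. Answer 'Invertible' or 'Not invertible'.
\text{Invertible}

The MA(q) characteristic polynomial is P(z) = 1 + 0.746z + 0.734z^2.
Invertibility requires all roots to lie outside the unit circle, i.e. |z| > 1 for every root.
Set 1 + (0.746) z + (0.734) z^2 = 0, i.e. a z^2 + b z + c = 0 with a = 0.734, b = 0.746, c = 1.
Discriminant D = b^2 - 4ac = (0.746)^2 - 4*(0.734)*1 = 0.556516 - (2.936) = -2.379484.
D < 0, so the roots are the complex-conjugate pair z = (-b +/- i sqrt(-D)) / (2a) = -0.5082 +/- 1.0508i.
For a conjugate pair |z|^2 = z * conj(z) = (product of roots) = c/a = 1/(0.734) = 1.362398, so |z| = sqrt(1.362398) = 1.1672 for both roots.
Moduli of all roots: 1.1672, 1.1672.
All moduli strictly greater than 1? Yes.
Verdict: Invertible.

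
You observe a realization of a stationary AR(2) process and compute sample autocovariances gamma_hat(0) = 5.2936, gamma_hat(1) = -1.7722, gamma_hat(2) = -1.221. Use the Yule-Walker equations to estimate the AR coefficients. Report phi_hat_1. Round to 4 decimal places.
\hat\phi_{1} = -0.4640

The Yule-Walker equations for an AR(p) process read, in matrix form,
  Gamma_p phi = r_p,   with   (Gamma_p)_{ij} = gamma(|i - j|),
                       (r_p)_i = gamma(i),   i,j = 1..p.
Substitute the sample gammas (Toeplitz matrix and right-hand side of size 2):
  Gamma_p = [[5.2936, -1.7722], [-1.7722, 5.2936]]
  r_p     = [-1.7722, -1.221]
Written out:
  5.2936 phi_1 - 1.7722 phi_2 = -1.7722
  -1.7722 phi_1 + 5.2936 phi_2 = -1.221
Solve by Cramer's rule:
  det = gamma(0)^2 - gamma(1)^2 = (5.2936)^2 - (-1.7722)^2 = 28.02220096 - 3.14069284 = 24.88150812
  phi_hat_1 = [gamma(1) gamma(0) - gamma(1) gamma(2)] / det = [(-1.7722)(5.2936) - (-1.7722)(-1.221)] / 24.88150812 = -11.54517412 / 24.88150812 = -0.464
  phi_hat_2 = [gamma(0) gamma(2) - gamma(1)^2] / det = [(5.2936)(-1.221) - (-1.7722)^2] / 24.88150812 = -9.60417844 / 24.88150812 = -0.386
So phi_hat = [-0.4640, -0.3860].
Therefore phi_hat_1 = -0.4640.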